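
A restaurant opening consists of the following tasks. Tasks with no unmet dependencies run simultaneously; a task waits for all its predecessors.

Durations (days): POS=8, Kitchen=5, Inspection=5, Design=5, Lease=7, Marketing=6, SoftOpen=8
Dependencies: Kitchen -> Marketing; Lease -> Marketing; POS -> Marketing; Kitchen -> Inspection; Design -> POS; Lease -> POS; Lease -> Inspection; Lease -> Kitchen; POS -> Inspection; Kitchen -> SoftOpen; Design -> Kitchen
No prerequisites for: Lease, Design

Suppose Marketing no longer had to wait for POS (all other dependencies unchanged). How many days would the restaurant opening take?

Original critical path: Lease→POS→Marketing = 7+8+6 = 21 ⇒ 21 days.
Without POS→Marketing, Marketing's earliest start moves from 15 to 12.
After: Lease→Kitchen→SoftOpen = 7+5+8 = 20 → 20 days.

20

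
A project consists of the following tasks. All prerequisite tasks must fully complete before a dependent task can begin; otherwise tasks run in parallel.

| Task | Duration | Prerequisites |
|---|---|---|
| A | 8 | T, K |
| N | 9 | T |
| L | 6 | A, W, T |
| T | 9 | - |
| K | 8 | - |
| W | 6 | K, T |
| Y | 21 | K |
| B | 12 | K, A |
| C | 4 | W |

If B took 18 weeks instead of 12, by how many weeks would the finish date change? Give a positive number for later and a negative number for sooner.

6

Actual critical path: T→A→B = 9+8+12 = 29 ⇒ 29 weeks.
Since B is critical, the +6 change carries straight to that chain (now 35 weeks).
The critical path is still T→A→B; finish is now 35 weeks.
Change in finish: 35 − 29 = +6 weeks.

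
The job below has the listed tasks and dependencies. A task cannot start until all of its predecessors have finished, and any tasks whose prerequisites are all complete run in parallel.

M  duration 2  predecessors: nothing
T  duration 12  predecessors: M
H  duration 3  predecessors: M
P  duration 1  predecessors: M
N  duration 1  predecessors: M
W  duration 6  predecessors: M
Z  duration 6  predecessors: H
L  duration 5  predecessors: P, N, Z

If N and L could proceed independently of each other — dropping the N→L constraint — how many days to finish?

16

Original critical path: M→H→Z→L = 2+3+6+5 = 16 ⇒ 16 days.
Dropping N→L doesn't change L's earliest start (11); another predecessor still binds.
After: M→H→Z→L = 2+3+6+5 = 16 → 16 days.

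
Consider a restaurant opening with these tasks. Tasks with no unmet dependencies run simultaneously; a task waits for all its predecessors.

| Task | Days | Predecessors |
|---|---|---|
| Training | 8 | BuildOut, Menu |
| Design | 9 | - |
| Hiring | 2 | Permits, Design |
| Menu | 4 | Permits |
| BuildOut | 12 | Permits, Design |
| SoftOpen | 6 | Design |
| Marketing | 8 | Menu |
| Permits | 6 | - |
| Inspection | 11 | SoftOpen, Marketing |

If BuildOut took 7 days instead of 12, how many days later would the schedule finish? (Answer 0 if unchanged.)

0

The binding path is Design→BuildOut→Training = 9+12+8 = 29; finish at 29 days.
Since BuildOut is critical, the -5 change carries straight to that chain (now 24 days).
New critical path: Permits→Menu→Marketing→Inspection = 6+4+8+11 = 29 ⇒ 29 days.
Change in finish: 29 − 29 = +0 days.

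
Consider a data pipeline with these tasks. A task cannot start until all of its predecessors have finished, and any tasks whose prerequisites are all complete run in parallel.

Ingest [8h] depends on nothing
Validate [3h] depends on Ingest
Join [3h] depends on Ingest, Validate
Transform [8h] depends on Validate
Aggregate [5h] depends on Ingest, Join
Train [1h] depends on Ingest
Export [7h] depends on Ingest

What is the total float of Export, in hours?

4

The longest chain is Ingest→Validate→Join→Aggregate = 8+3+3+5 = 19; overall finish 19 hours.
Export finishes as early as 15 and must finish by 19.
Float = 19 − 15 = 4.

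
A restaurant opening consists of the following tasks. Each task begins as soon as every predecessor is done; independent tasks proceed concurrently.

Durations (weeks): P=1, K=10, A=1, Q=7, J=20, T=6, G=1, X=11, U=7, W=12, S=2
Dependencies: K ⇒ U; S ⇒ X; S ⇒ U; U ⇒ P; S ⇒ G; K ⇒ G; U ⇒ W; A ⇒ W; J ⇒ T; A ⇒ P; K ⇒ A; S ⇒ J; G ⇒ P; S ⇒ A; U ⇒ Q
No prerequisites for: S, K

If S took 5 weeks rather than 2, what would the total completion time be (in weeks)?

31

Actual critical path: K→U→W = 10+7+12 = 29 ⇒ 29 weeks.
The longest path through S is only 28 weeks, so S has float 1.
Now S→J→T = 5+20+6 = 31 is longest, so the finish becomes 31 weeks.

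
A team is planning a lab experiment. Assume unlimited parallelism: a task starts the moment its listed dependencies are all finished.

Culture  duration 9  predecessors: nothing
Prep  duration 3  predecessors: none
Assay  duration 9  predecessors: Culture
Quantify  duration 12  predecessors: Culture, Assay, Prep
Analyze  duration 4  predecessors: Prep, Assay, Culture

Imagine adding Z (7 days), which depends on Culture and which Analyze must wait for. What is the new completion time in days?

30

Originally the schedule takes 30 days.
With Z inserted, Analyze now waits for max(Prep, Assay, Culture, Z).
New critical path: Culture→Assay→Quantify = 9+9+12 = 30 ⇒ 30 days.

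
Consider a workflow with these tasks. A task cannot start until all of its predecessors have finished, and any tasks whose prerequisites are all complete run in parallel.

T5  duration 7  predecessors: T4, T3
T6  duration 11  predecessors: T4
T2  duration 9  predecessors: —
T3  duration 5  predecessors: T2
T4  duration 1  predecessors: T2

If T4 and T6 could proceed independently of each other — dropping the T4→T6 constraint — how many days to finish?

Before: longest chain T2→T3→T5 = 9+5+7 = 21, finish 21.
Without T4→T6, T6's earliest start moves from 10 to 0.
The longest chain is now T2→T3→T5 = 9+5+7 = 21, so the schedule takes 21 days.

21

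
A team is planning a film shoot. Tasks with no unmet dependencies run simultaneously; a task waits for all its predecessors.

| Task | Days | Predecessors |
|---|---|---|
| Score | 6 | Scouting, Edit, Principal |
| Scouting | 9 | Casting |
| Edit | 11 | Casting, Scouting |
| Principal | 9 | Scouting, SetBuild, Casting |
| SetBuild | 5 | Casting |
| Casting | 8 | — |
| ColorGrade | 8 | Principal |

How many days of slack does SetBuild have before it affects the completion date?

4

The longest chain is Casting→Scouting→Principal→ColorGrade = 8+9+9+8 = 34; overall finish 34 days.
The longest chain containing SetBuild totals 30 days.
So SetBuild can slip 17 − 13 = 4 days.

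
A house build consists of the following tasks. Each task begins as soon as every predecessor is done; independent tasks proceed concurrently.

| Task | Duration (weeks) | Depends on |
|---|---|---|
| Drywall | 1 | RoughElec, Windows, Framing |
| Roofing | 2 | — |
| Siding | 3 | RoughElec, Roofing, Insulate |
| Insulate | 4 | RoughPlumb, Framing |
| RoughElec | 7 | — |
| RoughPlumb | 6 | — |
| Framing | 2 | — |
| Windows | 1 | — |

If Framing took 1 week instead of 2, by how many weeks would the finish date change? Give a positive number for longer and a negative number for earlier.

0

Critical path before the change: RoughPlumb→Insulate→Siding = 6+4+3 = 13 giving 13 weeks.
Framing has 4 weeks of float (longest path through it is 9).
No other chain overtakes it, so the finish is 13 weeks.
Change in finish: 13 − 13 = +0 weeks.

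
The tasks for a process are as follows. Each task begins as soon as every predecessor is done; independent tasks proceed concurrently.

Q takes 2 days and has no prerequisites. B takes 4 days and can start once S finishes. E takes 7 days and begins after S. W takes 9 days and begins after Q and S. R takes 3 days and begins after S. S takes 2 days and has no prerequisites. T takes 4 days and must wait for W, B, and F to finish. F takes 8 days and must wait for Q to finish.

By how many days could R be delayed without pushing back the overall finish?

S→W→T = 2+9+4 = 15 sets the makespan at 15 days.
Longest path through R: 5 days (earliest finish 5, latest finish 15).
Slack of R = 12 − 2 = 10 days.

10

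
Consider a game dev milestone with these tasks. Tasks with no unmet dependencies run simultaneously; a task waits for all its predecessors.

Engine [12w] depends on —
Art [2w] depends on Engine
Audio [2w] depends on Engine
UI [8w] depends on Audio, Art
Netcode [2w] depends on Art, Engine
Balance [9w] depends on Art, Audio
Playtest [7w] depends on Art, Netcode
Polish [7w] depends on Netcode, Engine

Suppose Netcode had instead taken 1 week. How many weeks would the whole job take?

Baseline: Engine→Art→Netcode→Playtest = 12+2+2+7 = 23 → 23 weeks.
Netcode is on the critical path; changing it to 1 makes that path 22 weeks.
New critical path: Engine→Art→Balance = 12+2+9 = 23 ⇒ 23 weeks.

23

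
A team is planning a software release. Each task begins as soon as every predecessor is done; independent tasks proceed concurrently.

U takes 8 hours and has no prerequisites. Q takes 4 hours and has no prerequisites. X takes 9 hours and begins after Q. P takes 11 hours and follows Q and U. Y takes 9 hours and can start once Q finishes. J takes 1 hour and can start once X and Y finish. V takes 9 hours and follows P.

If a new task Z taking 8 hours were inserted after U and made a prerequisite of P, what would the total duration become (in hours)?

36

Originally the software release takes 28 hours.
With Z inserted, P now waits for max(Q, U, Z).
New critical path: U→Z→P→V = 8+8+11+9 = 36 ⇒ 36 hours.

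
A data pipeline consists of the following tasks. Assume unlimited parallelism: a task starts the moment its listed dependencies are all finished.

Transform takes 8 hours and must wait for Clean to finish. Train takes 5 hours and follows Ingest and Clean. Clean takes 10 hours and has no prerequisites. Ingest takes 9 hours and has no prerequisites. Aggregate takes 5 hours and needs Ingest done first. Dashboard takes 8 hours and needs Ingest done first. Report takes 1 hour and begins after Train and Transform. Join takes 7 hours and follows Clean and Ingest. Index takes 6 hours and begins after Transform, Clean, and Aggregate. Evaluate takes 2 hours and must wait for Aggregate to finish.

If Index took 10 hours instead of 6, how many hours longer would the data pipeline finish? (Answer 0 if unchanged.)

4

Actual critical path: Clean→Transform→Index = 10+8+6 = 24 ⇒ 24 hours.
Since Index is critical, the +4 change carries straight to that chain (now 28 hours).
No other chain overtakes it, so the finish is 28 hours.
Change in finish: 28 − 24 = +4 hours.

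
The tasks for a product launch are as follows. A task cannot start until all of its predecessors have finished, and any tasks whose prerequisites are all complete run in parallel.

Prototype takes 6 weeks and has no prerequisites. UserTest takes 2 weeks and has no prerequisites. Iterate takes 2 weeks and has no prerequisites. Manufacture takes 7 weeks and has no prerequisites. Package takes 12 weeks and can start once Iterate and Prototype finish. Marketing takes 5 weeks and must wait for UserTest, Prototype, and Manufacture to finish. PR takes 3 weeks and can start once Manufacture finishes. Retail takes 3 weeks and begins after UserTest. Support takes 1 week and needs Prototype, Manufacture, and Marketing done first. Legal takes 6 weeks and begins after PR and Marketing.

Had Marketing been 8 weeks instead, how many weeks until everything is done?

The binding path is Manufacture→Marketing→Legal = 7+5+6 = 18; finish at 18 weeks.
Marketing is on the critical path; changing it to 8 makes that path 21 weeks.
That remains the longest chain; total 21 weeks.

21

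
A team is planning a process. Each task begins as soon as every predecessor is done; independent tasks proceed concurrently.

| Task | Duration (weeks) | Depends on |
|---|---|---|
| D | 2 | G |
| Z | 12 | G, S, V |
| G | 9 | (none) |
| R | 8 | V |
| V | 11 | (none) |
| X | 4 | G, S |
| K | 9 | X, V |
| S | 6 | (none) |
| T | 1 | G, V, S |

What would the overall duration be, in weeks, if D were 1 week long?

The binding path is V→Z = 11+12 = 23; finish at 23 weeks.
The longest path through D is only 11 weeks, so D has float 12.
That remains the longest chain; total 23 weeks.

23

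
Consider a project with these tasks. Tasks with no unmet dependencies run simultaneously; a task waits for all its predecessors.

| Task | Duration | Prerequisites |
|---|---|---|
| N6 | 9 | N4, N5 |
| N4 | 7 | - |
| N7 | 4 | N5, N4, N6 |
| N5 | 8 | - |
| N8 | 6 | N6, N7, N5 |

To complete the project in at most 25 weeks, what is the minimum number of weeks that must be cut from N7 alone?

Current finish: 27 weeks; target: 25.
N7 is on every critical path, so each week cut from N7 cuts the finish by one (this holds down to a finish of 24).
Need 27 − 25 = 2 weeks off N7 → N7 becomes 2 weeks, finish becomes 25.

2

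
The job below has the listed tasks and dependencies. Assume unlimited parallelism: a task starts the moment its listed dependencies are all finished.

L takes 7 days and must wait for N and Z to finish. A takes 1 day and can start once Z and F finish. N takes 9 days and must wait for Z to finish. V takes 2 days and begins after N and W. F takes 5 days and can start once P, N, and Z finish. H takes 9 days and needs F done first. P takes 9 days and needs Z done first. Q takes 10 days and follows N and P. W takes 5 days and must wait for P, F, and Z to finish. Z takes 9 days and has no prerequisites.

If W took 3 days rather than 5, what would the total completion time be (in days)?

Baseline: Z→N→F→H = 9+9+5+9 = 32 → 32 days.
W has 2 days of float (longest path through it is 30).
No other chain overtakes it, so the finish is 32 days.

32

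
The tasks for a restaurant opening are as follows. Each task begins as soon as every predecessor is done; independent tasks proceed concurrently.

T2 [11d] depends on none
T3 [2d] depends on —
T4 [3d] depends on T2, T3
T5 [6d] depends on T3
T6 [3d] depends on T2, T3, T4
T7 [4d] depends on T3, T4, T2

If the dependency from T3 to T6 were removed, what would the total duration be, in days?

Before: longest chain T2→T4→T7 = 11+3+4 = 18, finish 18.
Dropping T3→T6 doesn't change T6's earliest start (14); another predecessor still binds.
After: T2→T4→T7 = 11+3+4 = 18 → 18 days.

18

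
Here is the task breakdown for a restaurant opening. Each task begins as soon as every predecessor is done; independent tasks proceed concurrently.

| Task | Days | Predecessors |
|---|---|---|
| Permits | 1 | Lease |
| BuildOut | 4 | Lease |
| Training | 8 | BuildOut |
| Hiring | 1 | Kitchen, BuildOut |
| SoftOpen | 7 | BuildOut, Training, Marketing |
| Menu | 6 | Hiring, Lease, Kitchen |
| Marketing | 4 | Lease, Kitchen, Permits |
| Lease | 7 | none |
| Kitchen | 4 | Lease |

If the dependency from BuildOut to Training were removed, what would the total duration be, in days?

22

Before: longest chain Lease→BuildOut→Training→SoftOpen = 7+4+8+7 = 26, finish 26.
Without BuildOut→Training, Training's earliest start moves from 11 to 0.
After: Lease→Kitchen→Marketing→SoftOpen = 7+4+4+7 = 22 → 22 days.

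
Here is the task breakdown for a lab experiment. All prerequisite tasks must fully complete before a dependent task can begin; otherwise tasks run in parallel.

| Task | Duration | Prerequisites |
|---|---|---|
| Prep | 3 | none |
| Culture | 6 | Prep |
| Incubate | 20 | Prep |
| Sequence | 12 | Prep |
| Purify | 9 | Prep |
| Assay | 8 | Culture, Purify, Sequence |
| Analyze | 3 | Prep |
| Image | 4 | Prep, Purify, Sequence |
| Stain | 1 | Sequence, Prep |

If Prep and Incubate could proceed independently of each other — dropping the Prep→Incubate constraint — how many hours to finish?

Before: longest chain Prep→Incubate = 3+20 = 23, finish 23.
Without Prep→Incubate, Incubate's earliest start moves from 3 to 0.
After: Prep→Sequence→Assay = 3+12+8 = 23 → 23 hours.

23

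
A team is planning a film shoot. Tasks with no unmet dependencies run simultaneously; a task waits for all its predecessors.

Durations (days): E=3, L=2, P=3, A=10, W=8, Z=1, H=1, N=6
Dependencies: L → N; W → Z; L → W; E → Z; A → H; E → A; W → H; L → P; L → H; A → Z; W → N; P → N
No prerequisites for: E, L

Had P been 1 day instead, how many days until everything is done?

Actual critical path: L→W→N = 2+8+6 = 16 ⇒ 16 days.
P has 5 days of float (longest path through it is 11).
That remains the longest chain; total 16 days.

16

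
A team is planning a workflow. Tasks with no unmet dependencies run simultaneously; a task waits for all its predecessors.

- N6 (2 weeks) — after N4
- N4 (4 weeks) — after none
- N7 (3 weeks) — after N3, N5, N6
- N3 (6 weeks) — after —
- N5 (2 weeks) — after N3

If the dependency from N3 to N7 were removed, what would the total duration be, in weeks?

Before: longest chain N3→N5→N7 = 6+2+3 = 11, finish 11.
Dropping N3→N7 doesn't change N7's earliest start (8); another predecessor still binds.
New critical path: N3→N5→N7 = 6+2+3 = 11 ⇒ 11 weeks.

11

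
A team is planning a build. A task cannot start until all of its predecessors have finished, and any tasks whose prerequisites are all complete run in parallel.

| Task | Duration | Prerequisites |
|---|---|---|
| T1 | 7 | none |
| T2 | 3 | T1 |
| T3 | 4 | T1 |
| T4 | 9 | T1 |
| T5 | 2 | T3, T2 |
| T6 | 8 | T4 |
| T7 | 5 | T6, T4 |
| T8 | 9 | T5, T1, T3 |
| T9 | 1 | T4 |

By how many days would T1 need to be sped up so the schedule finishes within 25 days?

Current finish: 29 days; target: 25.
T1 is on every critical path, so each day cut from T1 cuts the finish by one (this holds down to a finish of 23).
Need 29 − 25 = 4 days off T1 → T1 becomes 3 days, finish becomes 25.

4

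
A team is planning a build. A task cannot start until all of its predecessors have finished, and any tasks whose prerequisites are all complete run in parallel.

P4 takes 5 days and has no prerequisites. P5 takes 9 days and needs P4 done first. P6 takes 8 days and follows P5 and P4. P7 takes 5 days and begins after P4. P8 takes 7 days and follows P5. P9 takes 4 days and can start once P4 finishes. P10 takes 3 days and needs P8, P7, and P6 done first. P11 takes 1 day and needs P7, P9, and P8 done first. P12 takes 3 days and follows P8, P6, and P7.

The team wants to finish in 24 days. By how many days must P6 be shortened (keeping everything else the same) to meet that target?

Current finish: 25 days; target: 24.
P6 is on every critical path, so each day cut from P6 cuts the finish by one (this holds down to a finish of 24).
Need 25 − 24 = 1 day off P6 → P6 becomes 7 days, finish becomes 24.

1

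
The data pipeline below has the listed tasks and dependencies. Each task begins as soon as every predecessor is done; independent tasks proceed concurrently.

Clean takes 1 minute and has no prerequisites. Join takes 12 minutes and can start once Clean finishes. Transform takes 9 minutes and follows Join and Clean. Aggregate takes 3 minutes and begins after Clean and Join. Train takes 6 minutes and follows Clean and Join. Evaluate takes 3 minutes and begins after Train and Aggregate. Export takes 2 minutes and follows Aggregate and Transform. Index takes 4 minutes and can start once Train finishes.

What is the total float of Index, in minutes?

1

Critical path: Clean→Join→Transform→Export = 1+12+9+2 = 24, so the finish is 24 minutes.
The longest chain containing Index totals 23 minutes.
Float = 24 − 23 = 1.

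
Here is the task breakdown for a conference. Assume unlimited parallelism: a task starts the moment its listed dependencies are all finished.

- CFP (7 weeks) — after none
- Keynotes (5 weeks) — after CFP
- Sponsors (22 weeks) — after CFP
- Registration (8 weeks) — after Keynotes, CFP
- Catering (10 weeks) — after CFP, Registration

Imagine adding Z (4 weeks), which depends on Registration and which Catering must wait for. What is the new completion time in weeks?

Originally the project takes 30 weeks.
With Z inserted, Catering now waits for max(CFP, Registration, Z).
New critical path: CFP→Keynotes→Registration→Z→Catering = 7+5+8+4+10 = 34 ⇒ 34 weeks.

34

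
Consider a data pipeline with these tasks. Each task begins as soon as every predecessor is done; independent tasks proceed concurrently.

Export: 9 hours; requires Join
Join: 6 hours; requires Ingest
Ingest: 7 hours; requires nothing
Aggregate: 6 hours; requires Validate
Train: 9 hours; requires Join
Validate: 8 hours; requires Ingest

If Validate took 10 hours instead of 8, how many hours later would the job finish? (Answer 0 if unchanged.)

Critical path before the change: Ingest→Join→Train = 7+6+9 = 22 giving 22 hours.
Validate is off the critical path — its longest chain is 21 hours, giving 1 of slack.
Now Ingest→Validate→Aggregate = 7+10+6 = 23 is longest, so the finish becomes 23 hours.
Change in finish: 23 − 22 = +1 hours.

1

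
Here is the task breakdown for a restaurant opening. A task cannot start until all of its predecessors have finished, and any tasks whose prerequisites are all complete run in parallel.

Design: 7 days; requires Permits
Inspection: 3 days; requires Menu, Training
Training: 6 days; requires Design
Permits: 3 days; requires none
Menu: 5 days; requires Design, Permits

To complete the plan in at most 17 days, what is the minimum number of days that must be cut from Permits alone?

Current finish: 19 days; target: 17.
Permits is on every critical path, so each day cut from Permits cuts the finish by one (this holds down to a finish of 17).
Need 19 − 17 = 2 days off Permits → Permits becomes 1 day, finish becomes 17.

2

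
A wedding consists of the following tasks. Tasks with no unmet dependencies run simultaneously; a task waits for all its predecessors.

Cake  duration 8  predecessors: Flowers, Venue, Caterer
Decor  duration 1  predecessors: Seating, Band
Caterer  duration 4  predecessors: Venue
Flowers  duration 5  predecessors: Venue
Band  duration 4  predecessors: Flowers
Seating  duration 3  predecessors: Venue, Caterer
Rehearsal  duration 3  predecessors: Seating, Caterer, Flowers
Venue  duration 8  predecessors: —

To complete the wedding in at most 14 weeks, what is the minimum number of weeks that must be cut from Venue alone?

7

Current finish: 21 weeks; target: 14.
Venue is on every critical path, so each week cut from Venue cuts the finish by one (this holds down to a finish of 14).
Need 21 − 14 = 7 weeks off Venue → Venue becomes 1 week, finish becomes 14.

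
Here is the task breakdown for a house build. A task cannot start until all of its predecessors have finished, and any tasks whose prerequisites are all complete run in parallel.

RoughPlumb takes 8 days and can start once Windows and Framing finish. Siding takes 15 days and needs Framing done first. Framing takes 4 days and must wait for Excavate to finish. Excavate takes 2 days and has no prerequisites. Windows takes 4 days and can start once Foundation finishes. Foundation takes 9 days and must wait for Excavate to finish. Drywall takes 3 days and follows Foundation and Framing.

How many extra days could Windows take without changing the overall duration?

Critical path: Excavate→Foundation→Windows→RoughPlumb = 2+9+4+8 = 23, so the finish is 23 days.
Longest path through Windows: 23 days (earliest finish 15, latest finish 15).
Float = 23 − 23 = 0.

0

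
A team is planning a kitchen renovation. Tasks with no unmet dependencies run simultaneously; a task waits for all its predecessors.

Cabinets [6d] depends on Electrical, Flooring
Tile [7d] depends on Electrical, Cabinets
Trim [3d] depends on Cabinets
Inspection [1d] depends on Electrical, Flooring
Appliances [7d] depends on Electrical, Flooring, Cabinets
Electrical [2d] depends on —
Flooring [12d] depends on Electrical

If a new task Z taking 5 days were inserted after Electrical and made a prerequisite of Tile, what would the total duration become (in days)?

27

Originally the schedule takes 27 days.
With Z inserted, Tile now waits for max(Electrical, Cabinets, Z).
New critical path: Electrical→Flooring→Cabinets→Tile = 2+12+6+7 = 27 ⇒ 27 days.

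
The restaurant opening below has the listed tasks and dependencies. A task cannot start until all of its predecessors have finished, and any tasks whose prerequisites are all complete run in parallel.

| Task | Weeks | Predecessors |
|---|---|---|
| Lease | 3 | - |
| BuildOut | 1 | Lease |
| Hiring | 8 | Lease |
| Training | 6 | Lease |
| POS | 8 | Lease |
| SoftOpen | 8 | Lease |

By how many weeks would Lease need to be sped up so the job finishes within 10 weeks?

1

Current finish: 11 weeks; target: 10.
Lease is on every critical path, so each week cut from Lease cuts the finish by one (this holds down to a finish of 9).
Need 11 − 10 = 1 week off Lease → Lease becomes 2 weeks, finish becomes 10.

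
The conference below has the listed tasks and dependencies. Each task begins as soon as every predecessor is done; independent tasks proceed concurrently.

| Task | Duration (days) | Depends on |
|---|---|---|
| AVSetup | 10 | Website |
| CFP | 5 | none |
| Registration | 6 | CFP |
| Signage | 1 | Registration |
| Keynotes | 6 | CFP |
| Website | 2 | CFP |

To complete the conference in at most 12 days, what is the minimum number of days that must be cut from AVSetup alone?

Current finish: 17 days; target: 12.
AVSetup is on every critical path, so each day cut from AVSetup cuts the finish by one (this holds down to a finish of 12).
Need 17 − 12 = 5 days off AVSetup → AVSetup becomes 5 days, finish becomes 12.

5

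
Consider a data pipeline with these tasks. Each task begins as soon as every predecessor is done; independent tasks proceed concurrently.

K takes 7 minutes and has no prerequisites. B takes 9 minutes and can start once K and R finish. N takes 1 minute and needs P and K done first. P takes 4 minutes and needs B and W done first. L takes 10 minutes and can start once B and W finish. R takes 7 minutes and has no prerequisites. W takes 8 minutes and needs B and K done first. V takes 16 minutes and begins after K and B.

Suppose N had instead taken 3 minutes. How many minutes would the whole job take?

Actual critical path: R→B→W→L = 7+9+8+10 = 34 ⇒ 34 minutes.
The longest path through N is only 29 minutes, so N has float 5.
The critical path is still R→B→W→L; finish is now 34 minutes.

34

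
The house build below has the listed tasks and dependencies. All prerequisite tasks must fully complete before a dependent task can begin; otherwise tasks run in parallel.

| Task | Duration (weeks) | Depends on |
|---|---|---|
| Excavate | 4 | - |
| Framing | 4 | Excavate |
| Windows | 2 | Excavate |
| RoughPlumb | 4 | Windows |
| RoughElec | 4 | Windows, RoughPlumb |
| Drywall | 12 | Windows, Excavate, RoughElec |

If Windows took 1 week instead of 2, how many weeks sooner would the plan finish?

Critical path before the change: Excavate→Windows→RoughPlumb→RoughElec→Drywall = 4+2+4+4+12 = 26 giving 26 weeks.
Since Windows is critical, the -1 change carries straight to that chain (now 25 weeks).
That remains the longest chain; total 25 weeks.
Change in finish: 25 − 26 = -1 weeks.

1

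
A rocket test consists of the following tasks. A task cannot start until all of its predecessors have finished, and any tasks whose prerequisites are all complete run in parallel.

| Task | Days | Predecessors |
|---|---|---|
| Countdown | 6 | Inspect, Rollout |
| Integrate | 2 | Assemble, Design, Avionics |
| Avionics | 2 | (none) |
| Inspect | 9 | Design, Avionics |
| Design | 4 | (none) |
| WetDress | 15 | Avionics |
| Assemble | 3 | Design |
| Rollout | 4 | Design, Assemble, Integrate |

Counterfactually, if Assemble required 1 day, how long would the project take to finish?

19

Baseline: Design→Assemble→Integrate→Rollout→Countdown = 4+3+2+4+6 = 19 → 19 days.
Assemble lies on that path, so at 1 day the path becomes 17 days.
The binding chain switches to Design→Inspect→Countdown = 4+9+6 = 19; finish 19 days.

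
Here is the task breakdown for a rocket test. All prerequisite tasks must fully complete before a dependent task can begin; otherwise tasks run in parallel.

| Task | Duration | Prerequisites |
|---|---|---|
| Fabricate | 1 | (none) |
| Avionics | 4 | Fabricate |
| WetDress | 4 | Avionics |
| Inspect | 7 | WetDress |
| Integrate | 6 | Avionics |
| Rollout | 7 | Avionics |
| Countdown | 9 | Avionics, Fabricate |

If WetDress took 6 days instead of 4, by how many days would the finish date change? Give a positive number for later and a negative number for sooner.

Actual critical path: Fabricate→Avionics→WetDress→Inspect = 1+4+4+7 = 16 ⇒ 16 days.
WetDress is on the critical path; changing it to 6 makes that path 18 days.
That remains the longest chain; total 18 days.
Change in finish: 18 − 16 = +2 days.

2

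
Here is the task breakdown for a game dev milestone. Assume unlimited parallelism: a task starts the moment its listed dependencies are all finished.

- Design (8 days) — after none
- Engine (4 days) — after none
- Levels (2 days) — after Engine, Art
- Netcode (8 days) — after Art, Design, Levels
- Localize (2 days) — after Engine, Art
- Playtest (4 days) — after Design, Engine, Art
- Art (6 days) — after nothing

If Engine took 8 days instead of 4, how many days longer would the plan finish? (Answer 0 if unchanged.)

2

Baseline: Design→Netcode = 8+8 = 16 → 16 days.
Engine is off the critical path — its longest chain is 14 days, giving 2 of slack.
The binding chain switches to Engine→Levels→Netcode = 8+2+8 = 18; finish 18 days.
Change in finish: 18 − 16 = +2 days.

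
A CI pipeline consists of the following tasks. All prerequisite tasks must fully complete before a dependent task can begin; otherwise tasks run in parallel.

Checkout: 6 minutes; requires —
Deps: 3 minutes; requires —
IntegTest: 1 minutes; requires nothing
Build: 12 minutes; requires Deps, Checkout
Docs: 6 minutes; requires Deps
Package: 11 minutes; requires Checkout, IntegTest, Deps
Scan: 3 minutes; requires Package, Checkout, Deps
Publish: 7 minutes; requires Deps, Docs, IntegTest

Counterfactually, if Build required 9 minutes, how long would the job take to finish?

As given, the longest chain is Checkout→Package→Scan = 6+11+3 = 20, so the finish is 20 minutes.
Build has 2 minutes of float (longest path through it is 18).
That remains the longest chain; total 20 minutes.

20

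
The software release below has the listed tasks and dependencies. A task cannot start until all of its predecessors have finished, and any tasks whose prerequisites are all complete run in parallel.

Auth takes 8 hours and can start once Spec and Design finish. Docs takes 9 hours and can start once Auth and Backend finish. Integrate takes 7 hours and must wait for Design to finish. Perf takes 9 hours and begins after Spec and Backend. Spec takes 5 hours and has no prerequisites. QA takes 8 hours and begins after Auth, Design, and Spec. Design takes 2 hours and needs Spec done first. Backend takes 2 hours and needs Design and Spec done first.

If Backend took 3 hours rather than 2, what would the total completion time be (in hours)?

As given, the longest chain is Spec→Design→Auth→Docs = 5+2+8+9 = 24, so the finish is 24 hours.
Backend has 6 hours of float (longest path through it is 18).
No other chain overtakes it, so the finish is 24 hours.

24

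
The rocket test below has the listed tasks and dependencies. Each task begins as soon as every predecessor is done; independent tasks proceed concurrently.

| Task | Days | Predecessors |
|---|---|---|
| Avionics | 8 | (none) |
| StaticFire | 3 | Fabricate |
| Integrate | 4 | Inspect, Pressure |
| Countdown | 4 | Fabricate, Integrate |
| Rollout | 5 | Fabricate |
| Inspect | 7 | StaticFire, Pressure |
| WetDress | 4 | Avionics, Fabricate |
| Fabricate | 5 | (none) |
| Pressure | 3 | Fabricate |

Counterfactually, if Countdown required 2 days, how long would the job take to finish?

Actual critical path: Fabricate→Pressure→Inspect→Integrate→Countdown = 5+3+7+4+4 = 23 ⇒ 23 days.
Countdown is on the critical path; changing it to 2 makes that path 21 days.
The critical path is still Fabricate→Pressure→Inspect→Integrate→Countdown; finish is now 21 days.

21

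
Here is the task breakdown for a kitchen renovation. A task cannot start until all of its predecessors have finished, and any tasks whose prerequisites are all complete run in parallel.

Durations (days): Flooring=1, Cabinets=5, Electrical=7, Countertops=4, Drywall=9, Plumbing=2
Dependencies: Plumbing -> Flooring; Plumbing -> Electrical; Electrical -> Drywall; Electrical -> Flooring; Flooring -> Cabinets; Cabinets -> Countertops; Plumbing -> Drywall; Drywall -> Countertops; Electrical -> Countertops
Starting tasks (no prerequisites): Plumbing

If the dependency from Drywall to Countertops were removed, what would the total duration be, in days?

Before: longest chain Plumbing→Electrical→Drywall→Countertops = 2+7+9+4 = 22, finish 22.
Without Drywall→Countertops, Countertops's earliest start moves from 18 to 15.
After: Plumbing→Electrical→Flooring→Cabinets→Countertops = 2+7+1+5+4 = 19 → 19 days.

19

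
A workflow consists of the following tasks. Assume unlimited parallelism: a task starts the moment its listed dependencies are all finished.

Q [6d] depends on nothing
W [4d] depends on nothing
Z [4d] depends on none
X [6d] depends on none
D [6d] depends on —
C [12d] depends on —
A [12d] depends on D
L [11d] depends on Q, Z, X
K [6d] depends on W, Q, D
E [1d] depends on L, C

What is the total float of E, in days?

0

The longest chain is Q→L→E = 6+11+1 = 18; overall finish 18 days.
The longest chain containing E totals 18 days.
Float = 18 − 18 = 0.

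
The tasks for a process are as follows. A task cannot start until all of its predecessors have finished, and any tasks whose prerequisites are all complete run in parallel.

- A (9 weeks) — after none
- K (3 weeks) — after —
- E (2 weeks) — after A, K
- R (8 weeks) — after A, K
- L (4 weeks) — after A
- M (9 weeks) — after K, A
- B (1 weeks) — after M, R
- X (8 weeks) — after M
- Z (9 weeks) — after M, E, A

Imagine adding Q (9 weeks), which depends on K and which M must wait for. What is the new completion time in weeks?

30

Originally the job takes 27 weeks.
With Q inserted, M now waits for max(K, A, Q).
New critical path: K→Q→M→Z = 3+9+9+9 = 30 ⇒ 30 weeks.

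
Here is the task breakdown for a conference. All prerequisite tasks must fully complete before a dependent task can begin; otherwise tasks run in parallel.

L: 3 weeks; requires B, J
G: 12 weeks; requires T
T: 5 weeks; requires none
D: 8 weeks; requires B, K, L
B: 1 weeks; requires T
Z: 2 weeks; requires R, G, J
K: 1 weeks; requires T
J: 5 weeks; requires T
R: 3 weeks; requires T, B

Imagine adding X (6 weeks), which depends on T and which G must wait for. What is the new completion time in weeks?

Originally the conference takes 21 weeks.
With X inserted, G now waits for max(T, X).
New critical path: T→X→G→Z = 5+6+12+2 = 25 ⇒ 25 weeks.

25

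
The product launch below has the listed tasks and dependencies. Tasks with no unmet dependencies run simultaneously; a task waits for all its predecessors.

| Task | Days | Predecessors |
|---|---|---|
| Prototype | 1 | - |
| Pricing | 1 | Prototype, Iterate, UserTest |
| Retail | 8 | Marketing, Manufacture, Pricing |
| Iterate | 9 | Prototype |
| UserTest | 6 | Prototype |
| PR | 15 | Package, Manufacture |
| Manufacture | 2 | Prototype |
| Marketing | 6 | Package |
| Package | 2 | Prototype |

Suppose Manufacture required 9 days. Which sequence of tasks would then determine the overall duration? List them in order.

Actual critical path: Prototype→Iterate→Pricing→Retail = 1+9+1+8 = 19 ⇒ 19 days.
The longest path through Manufacture is only 18 days, so Manufacture has float 1.
The binding chain switches to Prototype→Manufacture→PR = 1+9+15 = 25; finish 25 days.

Prototype, Manufacture, PR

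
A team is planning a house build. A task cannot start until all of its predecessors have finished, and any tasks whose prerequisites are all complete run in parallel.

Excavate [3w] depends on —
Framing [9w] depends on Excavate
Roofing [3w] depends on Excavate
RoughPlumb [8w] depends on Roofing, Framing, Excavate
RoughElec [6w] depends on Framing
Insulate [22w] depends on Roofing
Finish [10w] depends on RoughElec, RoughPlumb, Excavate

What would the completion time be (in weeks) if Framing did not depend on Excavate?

28

Original critical path: Excavate→Framing→RoughPlumb→Finish = 3+9+8+10 = 30 ⇒ 30 weeks.
Without Excavate→Framing, Framing's earliest start moves from 3 to 0.
The longest chain is now Excavate→Roofing→Insulate = 3+3+22 = 28, so the plan takes 28 weeks.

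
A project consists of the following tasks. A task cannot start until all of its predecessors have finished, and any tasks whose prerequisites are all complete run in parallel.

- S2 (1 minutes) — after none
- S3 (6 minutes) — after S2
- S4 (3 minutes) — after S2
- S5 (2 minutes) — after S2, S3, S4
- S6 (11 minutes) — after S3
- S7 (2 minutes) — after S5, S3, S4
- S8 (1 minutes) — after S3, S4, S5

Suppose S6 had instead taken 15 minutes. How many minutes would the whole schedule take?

Baseline: S2→S3→S6 = 1+6+11 = 18 → 18 minutes.
S6 is on the critical path; changing it to 15 makes that path 22 minutes.
No other chain overtakes it, so the finish is 22 minutes.

22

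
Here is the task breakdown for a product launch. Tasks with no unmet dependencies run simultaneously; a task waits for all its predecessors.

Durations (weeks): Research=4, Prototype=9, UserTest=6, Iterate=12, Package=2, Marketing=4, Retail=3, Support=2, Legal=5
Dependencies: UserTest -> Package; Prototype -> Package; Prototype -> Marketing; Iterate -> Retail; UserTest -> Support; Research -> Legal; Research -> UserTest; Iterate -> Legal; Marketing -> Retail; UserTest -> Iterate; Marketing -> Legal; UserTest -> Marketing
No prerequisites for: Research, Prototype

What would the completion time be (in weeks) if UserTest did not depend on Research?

23

Original critical path: Research→UserTest→Iterate→Legal = 4+6+12+5 = 27 ⇒ 27 weeks.
Without Research→UserTest, UserTest's earliest start moves from 4 to 0.
After: UserTest→Iterate→Legal = 6+12+5 = 23 → 23 weeks.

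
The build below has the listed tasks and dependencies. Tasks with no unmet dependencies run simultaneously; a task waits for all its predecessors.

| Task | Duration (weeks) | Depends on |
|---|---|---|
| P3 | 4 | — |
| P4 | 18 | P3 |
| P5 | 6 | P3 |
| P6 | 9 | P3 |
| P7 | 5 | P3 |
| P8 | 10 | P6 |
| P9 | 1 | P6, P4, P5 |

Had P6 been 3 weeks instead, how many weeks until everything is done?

23

The binding path is P3→P6→P8 = 4+9+10 = 23; finish at 23 weeks.
Since P6 is critical, the -6 change carries straight to that chain (now 17 weeks).
New critical path: P3→P4→P9 = 4+18+1 = 23 ⇒ 23 weeks.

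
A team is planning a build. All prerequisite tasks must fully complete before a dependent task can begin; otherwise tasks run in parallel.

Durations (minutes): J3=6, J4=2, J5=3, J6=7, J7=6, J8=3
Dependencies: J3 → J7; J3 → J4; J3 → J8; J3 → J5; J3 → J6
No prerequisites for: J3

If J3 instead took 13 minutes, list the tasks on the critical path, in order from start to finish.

Baseline: J3→J6 = 6+7 = 13 → 13 minutes.
J3 is on the critical path; changing it to 13 makes that path 20 minutes.
That remains the longest chain; total 20 minutes.

J3, J6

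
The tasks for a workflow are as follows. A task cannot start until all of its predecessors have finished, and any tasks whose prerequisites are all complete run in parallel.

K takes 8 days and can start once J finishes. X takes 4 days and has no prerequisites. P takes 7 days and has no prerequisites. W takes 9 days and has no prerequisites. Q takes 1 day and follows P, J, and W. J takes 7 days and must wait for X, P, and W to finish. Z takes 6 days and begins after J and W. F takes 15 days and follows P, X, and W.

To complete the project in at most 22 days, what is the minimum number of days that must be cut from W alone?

2

Current finish: 24 days; target: 22.
W is on every critical path, so each day cut from W cuts the finish by one (this holds down to a finish of 22).
Need 24 − 22 = 2 days off W → W becomes 7 days, finish becomes 22.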